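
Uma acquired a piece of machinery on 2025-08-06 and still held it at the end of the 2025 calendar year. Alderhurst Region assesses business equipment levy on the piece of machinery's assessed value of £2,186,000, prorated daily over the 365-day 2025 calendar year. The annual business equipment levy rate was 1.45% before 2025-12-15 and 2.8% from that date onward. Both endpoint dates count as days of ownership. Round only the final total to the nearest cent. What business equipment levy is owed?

2025-08-06 to 2025-12-14: 131 days at 1.45% → £2,186,000 × 1.45% × 131/365 = £11,376.1836
2025-12-15 to 2025-12-31: 17 days at 2.8% → £2,186,000 × 2.8% × 17/365 = £2,850.7836
Total = £14,226.9671

£14,226.97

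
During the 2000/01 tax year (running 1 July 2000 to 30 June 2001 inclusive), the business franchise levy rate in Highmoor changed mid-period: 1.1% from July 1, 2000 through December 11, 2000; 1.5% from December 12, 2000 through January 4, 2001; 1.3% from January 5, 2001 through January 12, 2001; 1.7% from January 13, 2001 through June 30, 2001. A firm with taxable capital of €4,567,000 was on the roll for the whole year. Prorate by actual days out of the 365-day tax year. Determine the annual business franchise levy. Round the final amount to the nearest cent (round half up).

July 1 – December 11, 2000: 164 days at 1.1% → €4,567,000 × 1.1% × 164/365 = €22,572.2411
December 12, 2000 – January 4, 2001: 24 days at 1.5% → €4,567,000 × 1.5% × 24/365 = €4,504.4384
January 5 – January 12, 2001: 8 days at 1.3% → €4,567,000 × 1.3% × 8/365 = €1,301.2822
January 13 – June 30, 2001: 169 days at 1.7% → €4,567,000 × 1.7% × 169/365 = €35,947.9205
Total = €64,325.8822

€64,325.88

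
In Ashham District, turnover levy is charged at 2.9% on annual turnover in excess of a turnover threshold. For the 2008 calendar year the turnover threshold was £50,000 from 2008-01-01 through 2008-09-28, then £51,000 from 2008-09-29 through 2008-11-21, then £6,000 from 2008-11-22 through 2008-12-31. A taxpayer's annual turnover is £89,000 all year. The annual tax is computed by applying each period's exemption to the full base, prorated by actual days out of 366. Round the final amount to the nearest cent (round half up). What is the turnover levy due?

2008-01-01 to 2008-09-28: 272 days, exemption £50,000 → (£89,000 − £50,000) × 2.9% × 272/366 = £840.5246
2008-09-29 to 2008-11-21: 54 days, exemption £51,000 → (£89,000 − £51,000) × 2.9% × 54/366 = £162.5902
2008-11-22 to 2008-12-31: 40 days, exemption £6,000 → (£89,000 − £6,000) × 2.9% × 40/366 = £263.0601
Total = £1,266.1749

£1,266.17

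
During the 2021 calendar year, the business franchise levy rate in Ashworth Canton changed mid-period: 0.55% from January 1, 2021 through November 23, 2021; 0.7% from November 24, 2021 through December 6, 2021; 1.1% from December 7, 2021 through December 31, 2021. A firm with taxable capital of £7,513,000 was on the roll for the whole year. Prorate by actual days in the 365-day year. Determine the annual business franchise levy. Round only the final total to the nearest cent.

January 1 – November 23, 2021: 327 days at 0.55% → £7,513,000 × 0.55% × 327/365 = £37,019.5356
November 24 – December 6, 2021: 13 days at 0.7% → £7,513,000 × 0.7% × 13/365 = £1,873.1041
December 7 – December 31, 2021: 25 days at 1.1% → £7,513,000 × 1.1% × 25/365 = £5,660.4795
Total = £44,553.1192

£44,553.12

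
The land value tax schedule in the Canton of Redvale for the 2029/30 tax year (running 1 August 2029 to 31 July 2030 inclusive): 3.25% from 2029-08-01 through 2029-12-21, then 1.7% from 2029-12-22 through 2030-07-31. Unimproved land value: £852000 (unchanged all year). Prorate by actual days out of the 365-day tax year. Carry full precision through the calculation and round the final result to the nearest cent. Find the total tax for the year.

£19657.86

2029-08-01 to 2029-12-21: 143 days at 3.25% → £852000 × 3.25% × 143/365 = £10848.4110
2029-12-22 to 2030-07-31: 222 days at 1.7% → £852000 × 1.7% × 222/365 = £8809.4466
Total = £19657.8575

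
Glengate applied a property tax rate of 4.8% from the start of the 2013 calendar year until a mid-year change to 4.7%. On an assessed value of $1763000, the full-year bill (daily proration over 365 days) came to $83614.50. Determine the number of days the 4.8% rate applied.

Let d = days at the first rate; then 365 − d days at the second rate.
$1763000 × [4.8%·d + 4.7%·(365−d)] / 365 = $83614.50
Solving gives d = 156, so the new rate took effect on 6 Jun 2013.

156 days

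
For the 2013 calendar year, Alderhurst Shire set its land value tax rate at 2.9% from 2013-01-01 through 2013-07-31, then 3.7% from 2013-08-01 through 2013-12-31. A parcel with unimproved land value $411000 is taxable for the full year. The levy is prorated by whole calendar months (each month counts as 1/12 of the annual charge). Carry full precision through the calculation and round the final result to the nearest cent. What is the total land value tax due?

$13289.00

2013-01-01 to 2013-07-31: 7 months at 2.9% → $411000 × 2.9% × 7/12 = $6952.7500
2013-08-01 to 2013-12-31: 5 months at 3.7% → $411000 × 3.7% × 5/12 = $6336.2500
Total = $13289.0000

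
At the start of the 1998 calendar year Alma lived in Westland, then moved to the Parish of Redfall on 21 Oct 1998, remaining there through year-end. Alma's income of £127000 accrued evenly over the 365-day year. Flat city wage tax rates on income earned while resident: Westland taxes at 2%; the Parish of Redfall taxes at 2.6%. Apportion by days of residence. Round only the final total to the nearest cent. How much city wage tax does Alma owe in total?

£2690.31

Westland, 1 Jan – 20 Oct 1998: 293 days → £127000 × 2% × 293/365 = £2038.9589
The Parish of Redfall, 21 Oct – 31 Dec 1998: 72 days → £127000 × 2.6% × 72/365 = £651.3534
Total = £2690.3123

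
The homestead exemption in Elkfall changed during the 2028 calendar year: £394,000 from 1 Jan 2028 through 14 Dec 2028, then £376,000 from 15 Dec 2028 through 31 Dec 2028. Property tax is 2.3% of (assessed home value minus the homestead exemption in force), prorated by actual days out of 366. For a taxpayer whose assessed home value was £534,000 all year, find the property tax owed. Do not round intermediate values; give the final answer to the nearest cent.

1 Jan – 14 Dec 2028: 349 days, exemption £394,000 → (£534,000 − £394,000) × 2.3% × 349/366 = £3,070.4372
15 Dec – 31 Dec 2028: 17 days, exemption £376,000 → (£534,000 − £376,000) × 2.3% × 17/366 = £168.7923
Total = £3,239.2295

£3,239.23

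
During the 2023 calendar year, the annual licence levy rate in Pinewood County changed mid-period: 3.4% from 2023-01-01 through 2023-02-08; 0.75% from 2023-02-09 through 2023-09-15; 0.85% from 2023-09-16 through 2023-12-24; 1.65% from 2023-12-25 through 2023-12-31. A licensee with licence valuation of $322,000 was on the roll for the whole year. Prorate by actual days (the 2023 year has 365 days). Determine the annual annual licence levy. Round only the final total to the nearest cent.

$3,470.54

2023-01-01 to 2023-02-08: 39 days at 3.4% → $322,000 × 3.4% × 39/365 = $1,169.7863
2023-02-09 to 2023-09-15: 219 days at 0.75% → $322,000 × 0.75% × 219/365 = $1,449.0000
2023-09-16 to 2023-12-24: 100 days at 0.85% → $322,000 × 0.85% × 100/365 = $749.8630
2023-12-25 to 2023-12-31: 7 days at 1.65% → $322,000 × 1.65% × 7/365 = $101.8932
Total = $3,470.5425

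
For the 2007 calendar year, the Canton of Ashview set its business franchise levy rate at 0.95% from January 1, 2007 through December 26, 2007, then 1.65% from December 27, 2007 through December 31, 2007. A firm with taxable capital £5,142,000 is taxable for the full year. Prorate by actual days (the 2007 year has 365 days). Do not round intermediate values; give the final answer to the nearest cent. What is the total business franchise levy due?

January 1 – December 26, 2007: 360 days at 0.95% → £5,142,000 × 0.95% × 360/365 = £48,179.8356
December 27 – December 31, 2007: 5 days at 1.65% → £5,142,000 × 1.65% × 5/365 = £1,162.2329
Total = £49,342.0685

£49,342.07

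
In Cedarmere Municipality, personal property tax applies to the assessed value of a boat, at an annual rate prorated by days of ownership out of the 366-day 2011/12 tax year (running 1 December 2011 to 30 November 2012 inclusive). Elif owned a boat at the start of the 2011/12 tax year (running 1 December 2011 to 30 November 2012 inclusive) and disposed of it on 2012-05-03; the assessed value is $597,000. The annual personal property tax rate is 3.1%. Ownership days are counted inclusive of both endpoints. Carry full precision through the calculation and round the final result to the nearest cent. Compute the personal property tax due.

$7,837.66

Days held (2011-12-01 to 2012-05-03): 155 out of 366
Tax = $597,000 × 3.1% × 155/366 = $7,837.6639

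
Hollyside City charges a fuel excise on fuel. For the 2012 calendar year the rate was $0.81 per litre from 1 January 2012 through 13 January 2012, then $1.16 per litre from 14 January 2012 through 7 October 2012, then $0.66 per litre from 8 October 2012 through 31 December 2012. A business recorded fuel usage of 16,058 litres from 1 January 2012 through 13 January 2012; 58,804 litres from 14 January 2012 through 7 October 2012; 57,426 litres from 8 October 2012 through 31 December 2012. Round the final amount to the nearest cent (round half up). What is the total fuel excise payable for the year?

$119,120.78

1 January – 13 January 2012: 16,058 litres at $0.81/litre → $13,006.98
14 January – 7 October 2012: 58,804 litres at $1.16/litre → $68,212.64
8 October – 31 December 2012: 57,426 litres at $0.66/litre → $37,901.16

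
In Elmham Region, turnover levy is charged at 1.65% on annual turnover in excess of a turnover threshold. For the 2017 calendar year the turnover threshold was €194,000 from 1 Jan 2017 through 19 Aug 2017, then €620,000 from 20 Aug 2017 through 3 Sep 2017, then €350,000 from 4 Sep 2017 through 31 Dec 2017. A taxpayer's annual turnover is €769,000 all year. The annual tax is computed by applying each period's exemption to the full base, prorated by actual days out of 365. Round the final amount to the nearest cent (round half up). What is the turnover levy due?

€8,359.44

1 Jan – 19 Aug 2017: 231 days, exemption €194,000 → (€769,000 − €194,000) × 1.65% × 231/365 = €6,004.4178
20 Aug – 3 Sep 2017: 15 days, exemption €620,000 → (€769,000 − €620,000) × 1.65% × 15/365 = €101.0342
4 Sep – 31 Dec 2017: 119 days, exemption €350,000 → (€769,000 − €350,000) × 1.65% × 119/365 = €2,253.9904
Total = €8,359.4425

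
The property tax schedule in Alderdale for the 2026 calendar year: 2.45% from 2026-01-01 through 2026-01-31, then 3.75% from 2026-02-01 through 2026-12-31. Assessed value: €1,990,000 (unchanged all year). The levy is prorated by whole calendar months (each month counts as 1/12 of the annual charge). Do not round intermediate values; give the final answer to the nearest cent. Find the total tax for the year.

2026-01-01 to 2026-01-31: 1 month at 2.45% → €1,990,000 × 2.45% × 1/12 = €4,062.9167
2026-02-01 to 2026-12-31: 11 months at 3.75% → €1,990,000 × 3.75% × 11/12 = €68,406.2500
Total = €72,469.1667

€72,469.17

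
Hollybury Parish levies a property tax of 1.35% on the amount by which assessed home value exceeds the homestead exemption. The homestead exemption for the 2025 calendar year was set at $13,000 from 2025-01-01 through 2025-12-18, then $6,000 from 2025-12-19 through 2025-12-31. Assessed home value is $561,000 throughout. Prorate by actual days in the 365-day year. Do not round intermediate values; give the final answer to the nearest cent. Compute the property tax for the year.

2025-01-01 to 2025-12-18: 352 days, exemption $13,000 → ($561,000 − $13,000) × 1.35% × 352/365 = $7,134.5096
2025-12-19 to 2025-12-31: 13 days, exemption $6,000 → ($561,000 − $6,000) × 1.35% × 13/365 = $266.8562
Total = $7,401.3658

$7,401.37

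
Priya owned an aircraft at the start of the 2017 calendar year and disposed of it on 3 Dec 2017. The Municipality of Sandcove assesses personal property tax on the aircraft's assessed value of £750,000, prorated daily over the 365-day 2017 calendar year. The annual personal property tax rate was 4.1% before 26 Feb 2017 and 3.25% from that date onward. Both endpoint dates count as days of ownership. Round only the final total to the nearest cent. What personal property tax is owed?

1 Jan – 25 Feb 2017: 56 days at 4.1% → £750,000 × 4.1% × 56/365 = £4,717.8082
26 Feb – 3 Dec 2017: 281 days at 3.25% → £750,000 × 3.25% × 281/365 = £18,765.4110
Total = £23,483.2192

£23,483.22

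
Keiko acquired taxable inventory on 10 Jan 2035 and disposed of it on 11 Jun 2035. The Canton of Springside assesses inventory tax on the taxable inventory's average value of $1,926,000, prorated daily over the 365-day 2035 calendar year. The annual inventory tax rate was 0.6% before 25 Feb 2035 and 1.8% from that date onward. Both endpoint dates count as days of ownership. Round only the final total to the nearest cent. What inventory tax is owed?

$11,619.32

10 Jan – 24 Feb 2035: 46 days at 0.6% → $1,926,000 × 0.6% × 46/365 = $1,456.3726
25 Feb – 11 Jun 2035: 107 days at 1.8% → $1,926,000 × 1.8% × 107/365 = $10,162.9479
Total = $11,619.3205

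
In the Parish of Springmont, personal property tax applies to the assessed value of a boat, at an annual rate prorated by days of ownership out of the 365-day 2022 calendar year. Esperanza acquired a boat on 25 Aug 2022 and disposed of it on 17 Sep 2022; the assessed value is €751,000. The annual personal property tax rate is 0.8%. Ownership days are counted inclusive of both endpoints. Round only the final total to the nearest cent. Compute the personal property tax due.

€395.05

Days held (25 Aug – 17 Sep 2022): 24 out of 365
Tax = €751,000 × 0.8% × 24/365 = €395.0466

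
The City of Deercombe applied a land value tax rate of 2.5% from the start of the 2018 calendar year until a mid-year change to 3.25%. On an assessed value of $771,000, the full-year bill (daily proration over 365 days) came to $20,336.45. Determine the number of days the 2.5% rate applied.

298 days

Let d = days at the first rate; then 365 − d days at the second rate.
$771,000 × [2.5%·d + 3.25%·(365−d)] / 365 = $20,336.45
Solving gives d = 298, so the new rate took effect on 26 Oct 2018.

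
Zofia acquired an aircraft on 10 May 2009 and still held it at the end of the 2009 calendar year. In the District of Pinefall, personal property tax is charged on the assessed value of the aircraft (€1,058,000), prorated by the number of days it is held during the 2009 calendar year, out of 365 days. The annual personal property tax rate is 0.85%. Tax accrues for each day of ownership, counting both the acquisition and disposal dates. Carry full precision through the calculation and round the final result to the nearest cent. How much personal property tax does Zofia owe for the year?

€5,814.65

Days held (10 May – 31 Dec 2009): 236 out of 365
Tax = €1,058,000 × 0.85% × 236/365 = €5,814.6521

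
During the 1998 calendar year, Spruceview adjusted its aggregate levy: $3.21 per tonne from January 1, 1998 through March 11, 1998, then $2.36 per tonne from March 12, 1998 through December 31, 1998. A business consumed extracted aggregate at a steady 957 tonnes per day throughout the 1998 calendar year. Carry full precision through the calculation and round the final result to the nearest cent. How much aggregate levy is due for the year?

$881301.30

January 1 – March 11, 1998: 70 days × 957 tonnes/day = 66,990 tonnes at $3.21/tonne → $215037.90
March 12 – December 31, 1998: 295 days × 957 tonnes/day = 282,315 tonnes at $2.36/tonne → $666263.40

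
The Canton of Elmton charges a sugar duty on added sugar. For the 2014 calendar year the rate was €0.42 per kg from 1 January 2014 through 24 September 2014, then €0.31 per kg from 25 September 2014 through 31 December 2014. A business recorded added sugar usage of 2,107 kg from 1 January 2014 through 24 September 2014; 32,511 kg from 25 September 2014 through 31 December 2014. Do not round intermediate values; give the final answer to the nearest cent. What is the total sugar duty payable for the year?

€10,963.35

1 January – 24 September 2014: 2,107 kg at €0.42/kg → €884.94
25 September – 31 December 2014: 32,511 kg at €0.31/kg → €10,078.41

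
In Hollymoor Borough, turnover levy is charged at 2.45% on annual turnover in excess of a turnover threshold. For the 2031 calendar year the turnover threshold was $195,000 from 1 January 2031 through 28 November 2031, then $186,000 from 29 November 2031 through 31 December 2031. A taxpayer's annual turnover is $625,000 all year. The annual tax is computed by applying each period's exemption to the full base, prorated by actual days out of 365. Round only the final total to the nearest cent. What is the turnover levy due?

1 January – 28 November 2031: 332 days, exemption $195,000 → ($625,000 − $195,000) × 2.45% × 332/365 = $9,582.5205
29 November – 31 December 2031: 33 days, exemption $186,000 → ($625,000 − $186,000) × 2.45% × 33/365 = $972.4151
Total = $10,554.9356

$10,554.94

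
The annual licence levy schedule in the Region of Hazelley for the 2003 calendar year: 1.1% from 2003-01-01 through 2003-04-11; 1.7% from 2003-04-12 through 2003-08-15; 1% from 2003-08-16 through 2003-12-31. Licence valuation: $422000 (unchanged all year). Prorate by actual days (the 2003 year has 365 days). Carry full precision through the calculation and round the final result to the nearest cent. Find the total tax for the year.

2003-01-01 to 2003-04-11: 101 days at 1.1% → $422000 × 1.1% × 101/365 = $1284.4986
2003-04-12 to 2003-08-15: 126 days at 1.7% → $422000 × 1.7% × 126/365 = $2476.5041
2003-08-16 to 2003-12-31: 138 days at 1% → $422000 × 1% × 138/365 = $1595.5068
Total = $5356.5096

$5356.51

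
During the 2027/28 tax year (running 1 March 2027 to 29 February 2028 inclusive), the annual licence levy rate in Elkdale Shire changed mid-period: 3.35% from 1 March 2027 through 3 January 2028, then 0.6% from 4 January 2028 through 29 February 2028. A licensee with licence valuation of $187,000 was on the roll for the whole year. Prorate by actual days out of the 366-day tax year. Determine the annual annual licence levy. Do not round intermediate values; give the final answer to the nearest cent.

1 March 2027 – 3 January 2028: 309 days at 3.35% → $187,000 × 3.35% × 309/366 = $5,288.8811
4 January – 29 February 2028: 57 days at 0.6% → $187,000 × 0.6% × 57/366 = $174.7377
Total = $5,463.6189

$5,463.62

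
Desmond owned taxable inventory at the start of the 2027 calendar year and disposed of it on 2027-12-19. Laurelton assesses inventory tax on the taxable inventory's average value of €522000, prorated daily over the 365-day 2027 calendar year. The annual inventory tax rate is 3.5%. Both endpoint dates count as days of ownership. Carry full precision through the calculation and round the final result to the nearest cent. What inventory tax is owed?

Days held (2027-01-01 to 2027-12-19): 353 out of 365
Tax = €522000 × 3.5% × 353/365 = €17669.3425

€17669.34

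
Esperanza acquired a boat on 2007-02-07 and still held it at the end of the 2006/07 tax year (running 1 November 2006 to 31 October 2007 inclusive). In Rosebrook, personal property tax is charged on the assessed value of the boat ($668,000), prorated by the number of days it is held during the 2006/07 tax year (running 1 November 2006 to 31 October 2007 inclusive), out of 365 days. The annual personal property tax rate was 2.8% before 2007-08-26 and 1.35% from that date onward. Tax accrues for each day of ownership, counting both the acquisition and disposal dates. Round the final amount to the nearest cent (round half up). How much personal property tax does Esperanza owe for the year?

2007-02-07 to 2007-08-25: 200 days at 2.8% → $668,000 × 2.8% × 200/365 = $10,248.7671
2007-08-26 to 2007-10-31: 67 days at 1.35% → $668,000 × 1.35% × 67/365 = $1,655.3589
Total = $11,904.1260

$11,904.13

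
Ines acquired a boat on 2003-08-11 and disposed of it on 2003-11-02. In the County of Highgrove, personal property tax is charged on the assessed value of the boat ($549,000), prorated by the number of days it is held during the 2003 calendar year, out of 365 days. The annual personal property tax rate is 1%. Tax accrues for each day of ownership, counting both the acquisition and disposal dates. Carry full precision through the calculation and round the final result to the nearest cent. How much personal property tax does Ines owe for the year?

Days held (2003-08-11 to 2003-11-02): 84 out of 365
Tax = $549,000 × 1% × 84/365 = $1,263.4521

$1,263.45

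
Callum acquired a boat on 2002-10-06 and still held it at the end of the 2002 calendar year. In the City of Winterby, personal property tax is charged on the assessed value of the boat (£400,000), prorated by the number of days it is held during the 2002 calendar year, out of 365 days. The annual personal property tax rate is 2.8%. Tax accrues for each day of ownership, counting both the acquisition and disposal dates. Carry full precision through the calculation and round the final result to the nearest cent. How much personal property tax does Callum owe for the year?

Days held (2002-10-06 to 2002-12-31): 87 out of 365
Tax = £400,000 × 2.8% × 87/365 = £2,669.5890

£2,669.59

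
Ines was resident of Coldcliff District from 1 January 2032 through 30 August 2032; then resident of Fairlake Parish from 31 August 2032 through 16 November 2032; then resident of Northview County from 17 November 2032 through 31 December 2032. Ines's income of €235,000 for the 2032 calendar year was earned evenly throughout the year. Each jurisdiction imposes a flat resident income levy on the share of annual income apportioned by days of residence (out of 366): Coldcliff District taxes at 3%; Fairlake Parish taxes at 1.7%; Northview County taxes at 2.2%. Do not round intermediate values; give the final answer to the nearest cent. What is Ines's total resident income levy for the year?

€6,167.79

Coldcliff District, 1 January – 30 August 2032: 243 days → €235,000 × 3% × 243/366 = €4,680.7377
Fairlake Parish, 31 August – 16 November 2032: 78 days → €235,000 × 1.7% × 78/366 = €851.3934
Northview County, 17 November – 31 December 2032: 45 days → €235,000 × 2.2% × 45/366 = €635.6557
Total = €6,167.7869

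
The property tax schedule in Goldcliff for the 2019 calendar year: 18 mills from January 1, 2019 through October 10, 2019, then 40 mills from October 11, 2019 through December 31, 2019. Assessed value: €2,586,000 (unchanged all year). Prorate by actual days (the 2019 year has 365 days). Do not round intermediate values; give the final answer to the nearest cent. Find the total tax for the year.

January 1 – October 10, 2019: 283 days at 18 mills → €2,586,000 × 1.8% × 283/365 = €36,090.6411
October 11 – December 31, 2019: 82 days at 40 mills → €2,586,000 × 4% × 82/365 = €23,238.5753
Total = €59,329.2164

€59,329.22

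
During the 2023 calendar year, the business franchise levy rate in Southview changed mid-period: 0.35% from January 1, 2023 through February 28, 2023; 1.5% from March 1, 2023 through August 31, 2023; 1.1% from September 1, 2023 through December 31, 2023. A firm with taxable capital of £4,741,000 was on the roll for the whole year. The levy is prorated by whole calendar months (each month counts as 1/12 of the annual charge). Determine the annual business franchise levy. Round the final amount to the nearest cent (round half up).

£55,706.75

January 1 – February 28, 2023: 2 months at 0.35% → £4,741,000 × 0.35% × 2/12 = £2,765.5833
March 1 – August 31, 2023: 6 months at 1.5% → £4,741,000 × 1.5% × 6/12 = £35,557.5000
September 1 – December 31, 2023: 4 months at 1.1% → £4,741,000 × 1.1% × 4/12 = £17,383.6667
Total = £55,706.7500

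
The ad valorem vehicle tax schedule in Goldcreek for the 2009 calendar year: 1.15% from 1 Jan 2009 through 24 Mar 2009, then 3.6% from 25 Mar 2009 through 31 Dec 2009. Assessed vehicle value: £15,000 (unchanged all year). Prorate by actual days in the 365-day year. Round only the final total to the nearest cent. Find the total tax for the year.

£456.43

1 Jan – 24 Mar 2009: 83 days at 1.15% → £15,000 × 1.15% × 83/365 = £39.2260
25 Mar – 31 Dec 2009: 282 days at 3.6% → £15,000 × 3.6% × 282/365 = £417.2055
Total = £456.4315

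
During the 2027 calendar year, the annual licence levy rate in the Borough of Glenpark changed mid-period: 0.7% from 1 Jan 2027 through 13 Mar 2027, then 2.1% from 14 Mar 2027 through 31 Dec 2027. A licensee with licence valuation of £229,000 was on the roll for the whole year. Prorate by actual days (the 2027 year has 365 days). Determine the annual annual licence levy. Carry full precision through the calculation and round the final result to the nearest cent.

1 Jan – 13 Mar 2027: 72 days at 0.7% → £229,000 × 0.7% × 72/365 = £316.2082
14 Mar – 31 Dec 2027: 293 days at 2.1% → £229,000 × 2.1% × 293/365 = £3,860.3753
Total = £4,176.5836

£4,176.58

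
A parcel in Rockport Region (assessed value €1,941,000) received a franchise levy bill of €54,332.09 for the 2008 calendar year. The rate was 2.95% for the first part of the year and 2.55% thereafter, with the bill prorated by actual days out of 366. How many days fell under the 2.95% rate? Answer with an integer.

Let d = days at the first rate; then 366 − d days at the second rate.
€1,941,000 × [2.95%·d + 2.55%·(366−d)] / 366 = €54,332.09
Solving gives d = 228, so the new rate took effect on 16 August 2008.

228 days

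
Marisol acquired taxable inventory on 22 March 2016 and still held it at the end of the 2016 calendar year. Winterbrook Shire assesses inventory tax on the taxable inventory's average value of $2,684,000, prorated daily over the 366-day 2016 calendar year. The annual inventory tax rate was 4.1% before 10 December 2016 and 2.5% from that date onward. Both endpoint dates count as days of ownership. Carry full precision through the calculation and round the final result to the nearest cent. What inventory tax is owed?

22 March – 9 December 2016: 263 days at 4.1% → $2,684,000 × 4.1% × 263/366 = $79,075.3333
10 December – 31 December 2016: 22 days at 2.5% → $2,684,000 × 2.5% × 22/366 = $4,033.3333
Total = $83,108.6667

$83,108.67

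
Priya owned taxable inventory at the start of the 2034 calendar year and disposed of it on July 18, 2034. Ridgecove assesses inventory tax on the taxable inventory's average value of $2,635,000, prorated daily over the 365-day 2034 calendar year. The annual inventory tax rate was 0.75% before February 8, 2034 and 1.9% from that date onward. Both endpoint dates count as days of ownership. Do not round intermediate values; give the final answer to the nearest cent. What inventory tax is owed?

January 1 – February 7, 2034: 38 days at 0.75% → $2,635,000 × 0.75% × 38/365 = $2,057.4658
February 8 – July 18, 2034: 161 days at 1.9% → $2,635,000 × 1.9% × 161/365 = $22,083.4658
Total = $24,140.9315

$24,140.93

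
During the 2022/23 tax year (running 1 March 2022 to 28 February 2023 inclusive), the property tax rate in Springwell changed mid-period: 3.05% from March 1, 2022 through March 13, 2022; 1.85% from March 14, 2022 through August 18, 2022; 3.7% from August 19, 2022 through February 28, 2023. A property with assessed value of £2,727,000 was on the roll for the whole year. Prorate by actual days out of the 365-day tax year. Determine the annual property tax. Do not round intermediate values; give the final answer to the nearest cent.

March 1 – March 13, 2022: 13 days at 3.05% → £2,727,000 × 3.05% × 13/365 = £2,962.3438
March 14 – August 18, 2022: 158 days at 1.85% → £2,727,000 × 1.85% × 158/365 = £21,838.4137
August 19, 2022 – February 28, 2023: 194 days at 3.7% → £2,727,000 × 3.7% × 194/365 = £53,628.5096
Total = £78,429.2671

£78,429.27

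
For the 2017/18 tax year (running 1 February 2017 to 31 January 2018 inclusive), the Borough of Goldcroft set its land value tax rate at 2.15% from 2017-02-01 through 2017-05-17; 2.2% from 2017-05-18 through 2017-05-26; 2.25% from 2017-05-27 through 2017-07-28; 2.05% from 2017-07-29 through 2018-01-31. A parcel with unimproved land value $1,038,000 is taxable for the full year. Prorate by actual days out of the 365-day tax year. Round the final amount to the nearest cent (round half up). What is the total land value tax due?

$21,977.16

2017-02-01 to 2017-05-17: 106 days at 2.15% → $1,038,000 × 2.15% × 106/365 = $6,481.1014
2017-05-18 to 2017-05-26: 9 days at 2.2% → $1,038,000 × 2.2% × 9/365 = $563.0795
2017-05-27 to 2017-07-28: 63 days at 2.25% → $1,038,000 × 2.25% × 63/365 = $4,031.1370
2017-07-29 to 2018-01-31: 187 days at 2.05% → $1,038,000 × 2.05% × 187/365 = $10,901.8438
Total = $21,977.1616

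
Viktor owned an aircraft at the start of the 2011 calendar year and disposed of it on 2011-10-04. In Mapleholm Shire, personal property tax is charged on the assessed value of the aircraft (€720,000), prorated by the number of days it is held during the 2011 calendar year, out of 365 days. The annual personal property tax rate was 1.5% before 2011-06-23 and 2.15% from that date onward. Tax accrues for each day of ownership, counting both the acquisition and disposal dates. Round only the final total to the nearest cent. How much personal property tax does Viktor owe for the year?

€9,529.64

2011-01-01 to 2011-06-22: 173 days at 1.5% → €720,000 × 1.5% × 173/365 = €5,118.9041
2011-06-23 to 2011-10-04: 104 days at 2.15% → €720,000 × 2.15% × 104/365 = €4,410.7397
Total = €9,529.6438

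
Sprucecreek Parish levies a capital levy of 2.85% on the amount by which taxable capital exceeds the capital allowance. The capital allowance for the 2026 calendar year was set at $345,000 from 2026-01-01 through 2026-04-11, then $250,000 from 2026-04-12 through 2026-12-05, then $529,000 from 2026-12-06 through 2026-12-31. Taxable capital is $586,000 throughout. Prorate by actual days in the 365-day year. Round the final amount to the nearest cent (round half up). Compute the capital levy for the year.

$8,260.39

2026-01-01 to 2026-04-11: 101 days, exemption $345,000 → ($586,000 − $345,000) × 2.85% × 101/365 = $1,900.5986
2026-04-12 to 2026-12-05: 238 days, exemption $250,000 → ($586,000 − $250,000) × 2.85% × 238/365 = $6,244.0767
2026-12-06 to 2026-12-31: 26 days, exemption $529,000 → ($586,000 − $529,000) × 2.85% × 26/365 = $115.7178
Total = $8,260.3932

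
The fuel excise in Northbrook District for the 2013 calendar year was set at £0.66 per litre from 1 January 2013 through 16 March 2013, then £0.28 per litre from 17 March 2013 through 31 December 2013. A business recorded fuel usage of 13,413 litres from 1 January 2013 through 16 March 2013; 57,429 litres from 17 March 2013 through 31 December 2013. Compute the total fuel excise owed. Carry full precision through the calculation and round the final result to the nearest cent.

1 January – 16 March 2013: 13,413 litres at £0.66/litre → £8852.58
17 March – 31 December 2013: 57,429 litres at £0.28/litre → £16080.12

£24932.70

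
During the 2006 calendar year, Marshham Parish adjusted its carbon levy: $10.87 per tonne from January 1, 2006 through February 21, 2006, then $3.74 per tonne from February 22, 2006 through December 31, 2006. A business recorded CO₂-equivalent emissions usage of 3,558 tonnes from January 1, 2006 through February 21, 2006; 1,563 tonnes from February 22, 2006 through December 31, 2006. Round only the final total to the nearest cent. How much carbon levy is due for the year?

$44,521.08

January 1 – February 21, 2006: 3,558 tonnes at $10.87/tonne → $38,675.46
February 22 – December 31, 2006: 1,563 tonnes at $3.74/tonne → $5,845.62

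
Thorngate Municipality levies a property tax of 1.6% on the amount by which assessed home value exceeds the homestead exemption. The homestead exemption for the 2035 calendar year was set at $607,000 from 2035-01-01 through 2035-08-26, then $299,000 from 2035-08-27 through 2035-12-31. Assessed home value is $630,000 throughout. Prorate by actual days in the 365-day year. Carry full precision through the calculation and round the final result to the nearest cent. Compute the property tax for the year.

2035-01-01 to 2035-08-26: 238 days, exemption $607,000 → ($630,000 − $607,000) × 1.6% × 238/365 = $239.9562
2035-08-27 to 2035-12-31: 127 days, exemption $299,000 → ($630,000 − $299,000) × 1.6% × 127/365 = $1,842.7178
Total = $2,082.6740

$2,082.67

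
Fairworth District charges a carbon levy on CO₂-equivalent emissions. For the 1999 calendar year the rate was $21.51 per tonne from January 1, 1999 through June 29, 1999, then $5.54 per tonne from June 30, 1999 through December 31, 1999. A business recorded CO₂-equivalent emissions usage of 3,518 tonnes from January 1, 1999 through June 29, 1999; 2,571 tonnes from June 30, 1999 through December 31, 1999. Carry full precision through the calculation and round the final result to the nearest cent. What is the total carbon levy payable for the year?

$89,915.52

January 1 – June 29, 1999: 3,518 tonnes at $21.51/tonne → $75,672.18
June 30 – December 31, 1999: 2,571 tonnes at $5.54/tonne → $14,243.34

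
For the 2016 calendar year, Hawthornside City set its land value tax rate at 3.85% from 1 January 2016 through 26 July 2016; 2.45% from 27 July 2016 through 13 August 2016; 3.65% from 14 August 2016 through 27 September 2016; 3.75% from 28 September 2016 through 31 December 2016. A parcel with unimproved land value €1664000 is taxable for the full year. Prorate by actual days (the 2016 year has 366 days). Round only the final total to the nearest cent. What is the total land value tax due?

€62077.20

1 January – 26 July 2016: 208 days at 3.85% → €1664000 × 3.85% × 208/366 = €36407.9563
27 July – 13 August 2016: 18 days at 2.45% → €1664000 × 2.45% × 18/366 = €2004.9836
14 August – 27 September 2016: 45 days at 3.65% → €1664000 × 3.65% × 45/366 = €7467.5410
28 September – 31 December 2016: 95 days at 3.75% → €1664000 × 3.75% × 95/366 = €16196.7213
Total = €62077.2022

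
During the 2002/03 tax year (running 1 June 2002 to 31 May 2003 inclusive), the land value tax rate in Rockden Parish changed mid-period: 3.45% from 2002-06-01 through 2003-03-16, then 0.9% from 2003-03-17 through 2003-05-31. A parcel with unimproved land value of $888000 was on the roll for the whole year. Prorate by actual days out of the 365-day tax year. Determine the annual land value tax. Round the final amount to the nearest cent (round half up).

2002-06-01 to 2003-03-16: 289 days at 3.45% → $888000 × 3.45% × 289/365 = $24256.9973
2003-03-17 to 2003-05-31: 76 days at 0.9% → $888000 × 0.9% × 76/365 = $1664.0877
Total = $25921.0849

$25921.08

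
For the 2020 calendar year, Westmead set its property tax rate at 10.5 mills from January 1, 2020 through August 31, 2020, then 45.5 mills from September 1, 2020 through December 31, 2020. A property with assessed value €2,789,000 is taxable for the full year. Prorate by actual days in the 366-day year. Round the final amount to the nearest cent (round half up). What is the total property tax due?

January 1 – August 31, 2020: 244 days at 10.5 mills → €2,789,000 × 1.05% × 244/366 = €19,523.0000
September 1 – December 31, 2020: 122 days at 45.5 mills → €2,789,000 × 4.55% × 122/366 = €42,299.8333
Total = €61,822.8333

€61,822.83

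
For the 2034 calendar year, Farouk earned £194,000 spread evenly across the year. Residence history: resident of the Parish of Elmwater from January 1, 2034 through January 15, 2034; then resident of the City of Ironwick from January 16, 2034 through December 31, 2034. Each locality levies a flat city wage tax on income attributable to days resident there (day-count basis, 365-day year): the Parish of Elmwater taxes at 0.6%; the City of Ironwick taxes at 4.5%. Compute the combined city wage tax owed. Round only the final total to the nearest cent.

£8,419.07

The Parish of Elmwater, January 1 – January 15, 2034: 15 days → £194,000 × 0.6% × 15/365 = £47.8356
The City of Ironwick, January 16 – December 31, 2034: 350 days → £194,000 × 4.5% × 350/365 = £8,371.2329
Total = £8,419.0685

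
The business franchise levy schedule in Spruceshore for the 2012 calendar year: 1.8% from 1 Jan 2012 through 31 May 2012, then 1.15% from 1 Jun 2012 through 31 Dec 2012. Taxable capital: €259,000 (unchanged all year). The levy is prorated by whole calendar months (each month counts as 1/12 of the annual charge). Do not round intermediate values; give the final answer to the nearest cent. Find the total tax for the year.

€3,679.96

1 Jan – 31 May 2012: 5 months at 1.8% → €259,000 × 1.8% × 5/12 = €1,942.5000
1 Jun – 31 Dec 2012: 7 months at 1.15% → €259,000 × 1.15% × 7/12 = €1,737.4583
Total = €3,679.9583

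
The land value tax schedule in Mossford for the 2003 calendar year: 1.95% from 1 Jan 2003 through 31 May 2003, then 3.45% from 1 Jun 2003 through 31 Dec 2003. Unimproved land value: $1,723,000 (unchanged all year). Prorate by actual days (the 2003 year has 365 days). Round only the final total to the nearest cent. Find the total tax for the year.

$48,751.46

1 Jan – 31 May 2003: 151 days at 1.95% → $1,723,000 × 1.95% × 151/365 = $13,899.6534
1 Jun – 31 Dec 2003: 214 days at 3.45% → $1,723,000 × 3.45% × 214/365 = $34,851.8055
Total = $48,751.4589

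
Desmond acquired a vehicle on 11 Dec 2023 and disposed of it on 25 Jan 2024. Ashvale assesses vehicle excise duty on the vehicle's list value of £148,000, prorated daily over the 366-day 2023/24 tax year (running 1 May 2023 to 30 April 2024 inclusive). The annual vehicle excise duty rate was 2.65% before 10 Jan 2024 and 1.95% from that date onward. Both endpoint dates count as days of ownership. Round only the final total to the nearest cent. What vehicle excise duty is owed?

11 Dec 2023 – 9 Jan 2024: 30 days at 2.65% → £148,000 × 2.65% × 30/366 = £321.4754
10 Jan – 25 Jan 2024: 16 days at 1.95% → £148,000 × 1.95% × 16/366 = £126.1639
Total = £447.6393

£447.64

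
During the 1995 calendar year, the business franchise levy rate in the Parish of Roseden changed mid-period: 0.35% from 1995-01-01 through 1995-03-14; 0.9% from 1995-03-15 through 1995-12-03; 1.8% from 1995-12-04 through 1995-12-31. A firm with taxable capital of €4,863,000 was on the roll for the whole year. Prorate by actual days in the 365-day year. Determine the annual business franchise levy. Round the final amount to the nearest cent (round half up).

1995-01-01 to 1995-03-14: 73 days at 0.35% → €4,863,000 × 0.35% × 73/365 = €3,404.1000
1995-03-15 to 1995-12-03: 264 days at 0.9% → €4,863,000 × 0.9% × 264/365 = €31,656.1315
1995-12-04 to 1995-12-31: 28 days at 1.8% → €4,863,000 × 1.8% × 28/365 = €6,714.9370
Total = €41,775.1685

€41,775.17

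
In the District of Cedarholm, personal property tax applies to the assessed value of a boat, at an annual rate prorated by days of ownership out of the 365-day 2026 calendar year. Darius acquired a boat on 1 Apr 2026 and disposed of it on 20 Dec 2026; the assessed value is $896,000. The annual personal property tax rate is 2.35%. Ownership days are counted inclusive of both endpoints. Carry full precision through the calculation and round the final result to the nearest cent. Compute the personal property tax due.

Days held (1 Apr – 20 Dec 2026): 264 out of 365
Tax = $896,000 × 2.35% × 264/365 = $15,229.5452

$15,229.55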